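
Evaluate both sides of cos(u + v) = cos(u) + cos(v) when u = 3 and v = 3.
LHS = cos(3 + 3) = cos(6) ≈ 0.9602
RHS = cos(3) + cos(3) = 2·cos(3) ≈ -1.98

LHS ≠ RHS (they differ by about 2.94), so the equation does not hold here.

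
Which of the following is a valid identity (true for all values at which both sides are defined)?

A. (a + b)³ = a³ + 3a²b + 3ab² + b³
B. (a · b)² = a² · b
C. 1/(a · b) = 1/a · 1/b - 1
A: holds — e.g. at (3, 7), both sides equal 1000.
B: fails at (2, 7) — LHS = 196, RHS = 28.
C: fails at (3, 3) — LHS = 1/9, RHS = -8/9.

Answer: A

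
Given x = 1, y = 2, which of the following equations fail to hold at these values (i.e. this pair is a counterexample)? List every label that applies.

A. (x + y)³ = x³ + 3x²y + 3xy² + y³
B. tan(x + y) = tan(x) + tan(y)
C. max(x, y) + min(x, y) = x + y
Evaluating each claim at the given values:
A. LHS = 27, RHS = 27 → holds here (LHS = RHS)
B. LHS = tan(3) ≈ -0.1425, RHS = tan(2) + tan(1) ≈ -0.6276 → fails here (LHS ≠ RHS)
C. LHS = 3, RHS = 3 → holds here (LHS = RHS)

Answer: B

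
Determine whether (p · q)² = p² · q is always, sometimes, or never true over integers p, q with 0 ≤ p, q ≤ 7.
It holds at (p, q) = (5, 1) (both sides equal 25), but fails at (p, q) = (6, 4) (LHS = 576, RHS = 144).

Answer: Sometimes true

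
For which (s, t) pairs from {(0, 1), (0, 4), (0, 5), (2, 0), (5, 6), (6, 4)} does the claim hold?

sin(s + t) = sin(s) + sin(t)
(0, 1), (0, 4), (0, 5), (2, 0)

Testing each pair:
(0, 1): LHS = sin(1) ≈ 0.8415, RHS = sin(1) ≈ 0.8415 → holds
(0, 4): LHS = sin(4) ≈ -0.7568, RHS = sin(4) ≈ -0.7568 → holds
(0, 5): LHS = sin(5) ≈ -0.9589, RHS = sin(5) ≈ -0.9589 → holds
(2, 0): LHS = sin(2) ≈ 0.9093, RHS = sin(2) ≈ 0.9093 → holds
(5, 6): LHS = sin(11) ≈ -1, RHS = sin(5) + sin(6) ≈ -1.238 → fails
(6, 4): LHS = sin(10) ≈ -0.544, RHS = sin(4) + sin(6) ≈ -1.036 → fails

4 of 6 pairs satisfy the claim.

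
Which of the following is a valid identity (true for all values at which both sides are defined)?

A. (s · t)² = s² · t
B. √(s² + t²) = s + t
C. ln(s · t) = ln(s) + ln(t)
A: fails at (2, 7) — LHS = 196, RHS = 28.
B: fails at (3, 5) — LHS = √(34) ≈ 5.831, RHS = 8.
C: holds — e.g. at (1, 2), both sides equal ln(2) ≈ 0.6931.

Answer: C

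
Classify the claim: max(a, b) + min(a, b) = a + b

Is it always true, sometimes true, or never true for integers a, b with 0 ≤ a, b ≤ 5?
The identity holds for every pair in the range. For instance at (a, b) = (2, 4): both sides equal 6.

Answer: Always true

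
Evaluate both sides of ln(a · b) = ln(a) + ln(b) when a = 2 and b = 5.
LHS = ln(2 · 5) = ln(10) ≈ 2.303
RHS = ln(2) + ln(5) ≈ 2.303

LHS = RHS: the two sides agree.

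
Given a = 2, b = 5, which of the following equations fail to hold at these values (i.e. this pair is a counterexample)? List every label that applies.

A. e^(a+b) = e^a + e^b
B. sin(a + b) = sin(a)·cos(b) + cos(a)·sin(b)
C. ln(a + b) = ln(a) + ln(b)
Evaluating each claim at the given values:
A. LHS = e^7 ≈ 1097, RHS = e^2 + e^5 ≈ 155.8 → fails here (LHS ≠ RHS)
B. LHS = sin(7) ≈ 0.657, RHS = sin(2)·cos(5) + sin(5)·cos(2) ≈ 0.657 → holds here (LHS = RHS)
C. LHS = ln(7) ≈ 1.946, RHS = ln(2) + ln(5) ≈ 2.303 → fails here (LHS ≠ RHS)

Answer: A, C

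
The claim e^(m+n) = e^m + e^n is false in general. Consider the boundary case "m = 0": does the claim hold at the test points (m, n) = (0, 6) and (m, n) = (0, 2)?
No, fails at both test points

At (0, 6): LHS = e^6 ≈ 403.4 ≠ RHS = 1 + e^6 ≈ 404.4
At (0, 2): LHS = e^2 ≈ 7.389 ≠ RHS = 1 + e^2 ≈ 8.389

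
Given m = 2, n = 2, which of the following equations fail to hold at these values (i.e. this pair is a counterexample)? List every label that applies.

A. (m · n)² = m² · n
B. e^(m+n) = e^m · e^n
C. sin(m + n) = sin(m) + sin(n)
A, C

Evaluating each claim at the given values:
A. LHS = 16, RHS = 8 → fails here (LHS ≠ RHS)
B. LHS = e^4 ≈ 54.6, RHS = e^4 ≈ 54.6 → holds here (LHS = RHS)
C. LHS = sin(4) ≈ -0.7568, RHS = 2·sin(2) ≈ 1.819 → fails here (LHS ≠ RHS)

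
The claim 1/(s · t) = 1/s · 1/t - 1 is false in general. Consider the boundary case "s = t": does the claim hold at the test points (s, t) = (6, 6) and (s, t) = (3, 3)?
No, fails at both test points

At (6, 6): LHS = 1/36 ≠ RHS = -35/36
At (3, 3): LHS = 1/9 ≠ RHS = -8/9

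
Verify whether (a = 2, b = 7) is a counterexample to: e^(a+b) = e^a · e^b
No

Substituting a = 2, b = 7:
LHS = e^(2+7) = e^9 ≈ 8103
RHS = e^2 · e^7 = e^9 ≈ 8103

The sides agree, so this pair does not disprove the claim.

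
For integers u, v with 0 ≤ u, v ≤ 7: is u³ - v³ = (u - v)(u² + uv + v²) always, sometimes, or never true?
Always true

The identity holds for every pair in the range. For instance at (u, v) = (7, 5): both sides equal 218.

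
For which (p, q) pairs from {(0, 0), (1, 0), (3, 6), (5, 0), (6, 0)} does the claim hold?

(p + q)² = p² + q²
Testing each pair:
(0, 0): LHS = 0, RHS = 0 → holds
(1, 0): LHS = 1, RHS = 1 → holds
(3, 6): LHS = 81, RHS = 45 → fails
(5, 0): LHS = 25, RHS = 25 → holds
(6, 0): LHS = 36, RHS = 36 → holds

4 of 5 pairs satisfy the claim.

Answer: (0, 0), (1, 0), (5, 0), (6, 0)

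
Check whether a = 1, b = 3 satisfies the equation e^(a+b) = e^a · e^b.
Holds

Substituting a = 1, b = 3:

LHS = e^(1+3) = e^4 ≈ 54.6
RHS = e^1 · e^3 = e^4 ≈ 54.6

LHS = RHS, so the equation holds at this point.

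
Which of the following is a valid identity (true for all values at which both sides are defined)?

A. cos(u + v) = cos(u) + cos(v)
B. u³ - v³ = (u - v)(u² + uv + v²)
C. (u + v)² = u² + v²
A: fails at (5, 8) — LHS = cos(13) ≈ 0.9074, RHS = cos(8) + cos(5) ≈ 0.1382.
B: holds — e.g. at (3, 7), both sides equal -316.
C: fails at (1, 1) — LHS = 4, RHS = 2.

Answer: B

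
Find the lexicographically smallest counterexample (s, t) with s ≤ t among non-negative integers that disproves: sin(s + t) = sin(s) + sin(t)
At (0, 0): both sides equal 0, so it holds there.
At (0, 6): both sides equal sin(6) ≈ -0.2794, so it holds there.

Substituting (1, 1) into the claim:
LHS = sin(1 + 1) = sin(2) ≈ 0.9093
RHS = sin(1) + sin(1) = 2·sin(1) ≈ 1.683

Since LHS ≠ RHS, this pair disproves the claim, and no lexicographically smaller pair (s ≤ t, non-negative integers) does.

For instance (1, 2) is also a counterexample (LHS = sin(3) ≈ 0.1411, RHS = sin(1) + sin(2) ≈ 1.751), but it's lexicographically larger.

Answer: (s, t) = (1, 1)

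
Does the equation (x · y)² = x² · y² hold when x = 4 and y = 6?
Substituting x = 4, y = 6:

LHS = (4 · 6)² = 576
RHS = 4² · 6² = 576

LHS = RHS, so the equation holds at this point.

Answer: Holds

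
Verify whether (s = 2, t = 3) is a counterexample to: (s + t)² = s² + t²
Substituting s = 2, t = 3:
LHS = (2 + 3)² = 25
RHS = 2² + 3² = 13

Since LHS ≠ RHS, this pair disproves the claim.

Answer: Yes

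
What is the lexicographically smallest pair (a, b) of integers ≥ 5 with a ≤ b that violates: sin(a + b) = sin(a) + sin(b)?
Substituting (5, 5) into the claim:
LHS = sin(5 + 5) = sin(10) ≈ -0.544
RHS = sin(5) + sin(5) = 2·sin(5) ≈ -1.918

Since LHS ≠ RHS, this pair disproves the claim, and no lexicographically smaller pair (a ≤ b, integers ≥ 5) does.

For instance (7, 12) is also a counterexample (LHS = sin(19) ≈ 0.1499, RHS = sin(12) + sin(7) ≈ 0.1204), but it's lexicographically larger.

Answer: (a, b) = (5, 5)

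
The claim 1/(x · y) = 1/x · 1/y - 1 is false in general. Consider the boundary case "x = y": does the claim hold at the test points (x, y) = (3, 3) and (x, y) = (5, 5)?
No, fails at both test points

At (3, 3): LHS = 1/9 ≠ RHS = -8/9
At (5, 5): LHS = 1/25 ≠ RHS = -24/25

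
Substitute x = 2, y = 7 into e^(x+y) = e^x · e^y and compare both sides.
LHS = e^(2+7) = e^9 ≈ 8103
RHS = e^2 · e^7 = e^9 ≈ 8103

LHS = RHS: the two sides agree.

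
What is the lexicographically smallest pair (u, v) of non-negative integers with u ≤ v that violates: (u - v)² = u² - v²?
(u, v) = (0, 1)

Substituting (0, 1) into the claim:
LHS = (0 - 1)² = 1
RHS = 0² - 1² = -1

Since LHS ≠ RHS, this pair disproves the claim, and no lexicographically smaller pair (u ≤ v, non-negative integers) does.

For instance (0, 5) is also a counterexample (LHS = 25, RHS = -25), but it's lexicographically larger.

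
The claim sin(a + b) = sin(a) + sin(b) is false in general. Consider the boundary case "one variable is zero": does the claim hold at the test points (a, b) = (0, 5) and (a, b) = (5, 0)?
At (0, 5): LHS = sin(5) ≈ -0.9589, RHS = sin(5) ≈ -0.9589 → equal
At (5, 0): LHS = sin(5) ≈ -0.9589, RHS = sin(5) ≈ -0.9589 → equal

So the claim does hold at both of these boundary points, even though it is not an identity.

Answer: Yes, holds at both test points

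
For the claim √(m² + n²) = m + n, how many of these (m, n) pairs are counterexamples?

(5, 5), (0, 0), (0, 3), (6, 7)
Testing each pair:
(5, 5): LHS = 5·√(2) ≈ 7.071, RHS = 10 → counterexample
(0, 0): LHS = 0, RHS = 0 → satisfies claim
(0, 3): LHS = 3, RHS = 3 → satisfies claim
(6, 7): LHS = √(85) ≈ 9.22, RHS = 13 → counterexample

That makes 2 counterexamples.

Answer: 2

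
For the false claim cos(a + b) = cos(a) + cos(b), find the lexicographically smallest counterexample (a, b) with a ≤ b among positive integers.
Substituting (1, 1) into the claim:
LHS = cos(1 + 1) = cos(2) ≈ -0.4161
RHS = cos(1) + cos(1) = 2·cos(1) ≈ 1.081

Since LHS ≠ RHS, this pair disproves the claim, and no lexicographically smaller pair (a ≤ b, positive integers) does.

For instance (3, 4) is also a counterexample (LHS = cos(7) ≈ 0.7539, RHS = cos(3) + cos(4) ≈ -1.644), but it's lexicographically larger.

Answer: (a, b) = (1, 1)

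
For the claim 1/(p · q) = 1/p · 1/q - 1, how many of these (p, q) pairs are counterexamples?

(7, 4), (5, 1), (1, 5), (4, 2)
Testing each pair:
(7, 4): LHS = 1/28, RHS = -27/28 → counterexample
(5, 1): LHS = 1/5, RHS = -4/5 → counterexample
(1, 5): LHS = 1/5, RHS = -4/5 → counterexample
(4, 2): LHS = 1/8, RHS = -7/8 → counterexample

That makes 4 counterexamples.

Answer: 4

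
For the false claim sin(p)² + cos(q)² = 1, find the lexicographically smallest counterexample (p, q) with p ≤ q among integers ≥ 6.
(p, q) = (6, 7)

At (6, 6): both sides equal 1, so it holds there.

Substituting (6, 7) into the claim:
LHS = sin(6)² + cos(7)² ≈ 0.6464
RHS = 1

Since LHS ≠ RHS, this pair disproves the claim, and no lexicographically smaller pair (p ≤ q, integers ≥ 6) does.

For instance (11, 13) is also a counterexample (LHS = cos(13)² + sin(11)² ≈ 1.823, RHS = 1), but it's lexicographically larger.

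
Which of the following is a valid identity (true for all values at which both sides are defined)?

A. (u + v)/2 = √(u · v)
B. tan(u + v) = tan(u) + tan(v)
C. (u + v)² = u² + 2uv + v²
C

A: fails at (2, 7) — LHS = 9/2, RHS = √(14) ≈ 3.742.
B: fails at (3, 7) — LHS = tan(10) ≈ 0.6484, RHS = tan(3) + tan(7) ≈ 0.7289.
C: holds — e.g. at (1, 3), both sides equal 16.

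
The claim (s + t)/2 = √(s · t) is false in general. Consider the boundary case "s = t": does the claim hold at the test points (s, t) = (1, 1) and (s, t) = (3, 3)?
Yes, holds at both test points

At (1, 1): LHS = 1, RHS = 1 → equal
At (3, 3): LHS = 3, RHS = 3 → equal

So the claim does hold at both of these boundary points, even though it is not an identity.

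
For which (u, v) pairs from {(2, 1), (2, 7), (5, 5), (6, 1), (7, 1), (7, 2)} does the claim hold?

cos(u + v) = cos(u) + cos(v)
Testing each pair:
(2, 1): LHS = cos(3) ≈ -0.99, RHS = cos(2) + cos(1) ≈ 0.1242 → fails
(2, 7): LHS = cos(9) ≈ -0.9111, RHS = cos(2) + cos(7) ≈ 0.3378 → fails
(5, 5): LHS = cos(10) ≈ -0.8391, RHS = 2·cos(5) ≈ 0.5673 → fails
(6, 1): LHS = cos(7) ≈ 0.7539, RHS = cos(1) + cos(6) ≈ 1.5 → fails
(7, 1): LHS = cos(8) ≈ -0.1455, RHS = cos(1) + cos(7) ≈ 1.294 → fails
(7, 2): LHS = cos(9) ≈ -0.9111, RHS = cos(2) + cos(7) ≈ 0.3378 → fails

No pair satisfies the claim.

Answer: None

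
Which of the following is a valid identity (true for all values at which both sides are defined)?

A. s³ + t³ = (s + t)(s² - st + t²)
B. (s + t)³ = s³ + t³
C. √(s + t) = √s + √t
A: holds — e.g. at (0, 1), both sides equal 1.
B: fails at (2, 4) — LHS = 216, RHS = 72.
C: fails at (4, 5) — LHS = 3, RHS = 2 + √(5) ≈ 4.236.

Answer: A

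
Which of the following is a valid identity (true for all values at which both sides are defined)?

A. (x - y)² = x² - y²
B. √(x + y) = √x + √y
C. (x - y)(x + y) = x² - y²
A: fails at (2, 5) — LHS = 9, RHS = -21.
B: fails at (5, 8) — LHS = √(13) ≈ 3.606, RHS = √(5) + 2·√(2) ≈ 5.064.
C: holds — e.g. at (1, 4), both sides equal -15.

Answer: C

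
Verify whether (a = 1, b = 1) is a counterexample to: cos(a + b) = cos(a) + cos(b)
Substituting a = 1, b = 1:
LHS = cos(1 + 1) = cos(2) ≈ -0.4161
RHS = cos(1) + cos(1) = 2·cos(1) ≈ 1.081

Since LHS ≠ RHS, this pair disproves the claim.

Answer: Yes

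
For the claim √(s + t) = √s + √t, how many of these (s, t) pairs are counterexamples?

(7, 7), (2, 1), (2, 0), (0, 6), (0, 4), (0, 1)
2

Testing each pair:
(7, 7): LHS = √(14) ≈ 3.742, RHS = 2·√(7) ≈ 5.292 → counterexample
(2, 1): LHS = √(3) ≈ 1.732, RHS = 1 + √(2) ≈ 2.414 → counterexample
(2, 0): LHS = √(2) ≈ 1.414, RHS = √(2) ≈ 1.414 → satisfies claim
(0, 6): LHS = √(6) ≈ 2.449, RHS = √(6) ≈ 2.449 → satisfies claim
(0, 4): LHS = 2, RHS = 2 → satisfies claim
(0, 1): LHS = 1, RHS = 1 → satisfies claim

That makes 2 counterexamples.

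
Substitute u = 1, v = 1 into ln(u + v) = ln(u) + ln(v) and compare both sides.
LHS = ln(1 + 1) = ln(2) ≈ 0.6931
RHS = ln(1) + ln(1) = 0

LHS ≠ RHS (they differ by about 0.6931), so the equation does not hold here.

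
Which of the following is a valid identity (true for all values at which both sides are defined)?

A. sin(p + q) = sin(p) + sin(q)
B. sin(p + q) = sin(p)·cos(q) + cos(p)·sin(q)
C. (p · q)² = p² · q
A: fails at (2, 5) — LHS = sin(7) ≈ 0.657, RHS = sin(5) + sin(2) ≈ -0.04963.
B: holds — e.g. at (1, 3), both sides equal sin(4) ≈ -0.7568.
C: fails at (5, 8) — LHS = 1600, RHS = 200.

Answer: B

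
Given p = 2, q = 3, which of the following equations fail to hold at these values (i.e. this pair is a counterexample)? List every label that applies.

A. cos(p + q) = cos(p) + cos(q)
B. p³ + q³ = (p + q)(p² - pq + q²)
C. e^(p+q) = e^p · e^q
A

Evaluating each claim at the given values:
A. LHS = cos(5) ≈ 0.2837, RHS = cos(3) + cos(2) ≈ -1.406 → fails here (LHS ≠ RHS)
B. LHS = 35, RHS = 35 → holds here (LHS = RHS)
C. LHS = e^5 ≈ 148.4, RHS = e^5 ≈ 148.4 → holds here (LHS = RHS)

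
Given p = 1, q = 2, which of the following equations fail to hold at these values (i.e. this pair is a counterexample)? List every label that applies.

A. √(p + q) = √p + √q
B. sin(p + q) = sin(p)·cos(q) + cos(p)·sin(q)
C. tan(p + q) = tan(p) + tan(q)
Evaluating each claim at the given values:
A. LHS = √(3) ≈ 1.732, RHS = 1 + √(2) ≈ 2.414 → fails here (LHS ≠ RHS)
B. LHS = sin(3) ≈ 0.1411, RHS = sin(1)·cos(2) + sin(2)·cos(1) ≈ 0.1411 → holds here (LHS = RHS)
C. LHS = tan(3) ≈ -0.1425, RHS = tan(2) + tan(1) ≈ -0.6276 → fails here (LHS ≠ RHS)

Answer: A, C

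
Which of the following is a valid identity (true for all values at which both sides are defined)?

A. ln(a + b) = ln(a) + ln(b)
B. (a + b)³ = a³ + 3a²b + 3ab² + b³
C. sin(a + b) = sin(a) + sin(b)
A: fails at (5, 8) — LHS = ln(13) ≈ 2.565, RHS = ln(5) + ln(8) ≈ 3.689.
B: holds — e.g. at (1, 5), both sides equal 216.
C: fails at (3, 4) — LHS = sin(7) ≈ 0.657, RHS = sin(4) + sin(3) ≈ -0.6157.

Answer: B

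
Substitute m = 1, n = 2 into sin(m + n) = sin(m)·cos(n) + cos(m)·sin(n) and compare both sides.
LHS = sin(1 + 2) = sin(3) ≈ 0.1411
RHS = sin(1)·cos(2) + cos(1)·sin(2) = sin(1)·cos(2) + sin(2)·cos(1) ≈ 0.1411

LHS = RHS: the two sides agree.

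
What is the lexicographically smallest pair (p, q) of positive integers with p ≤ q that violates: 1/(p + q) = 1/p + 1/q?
(p, q) = (1, 1)

Substituting (1, 1) into the claim:
LHS = 1/(1 + 1) = 1/2
RHS = 1/1 + 1/1 = 2

Since LHS ≠ RHS, this pair disproves the claim, and no lexicographically smaller pair (p ≤ q, positive integers) does.

For instance (7, 8) is also a counterexample (LHS = 1/15, RHS = 15/56), but it's lexicographically larger.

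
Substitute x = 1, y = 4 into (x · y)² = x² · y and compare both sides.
LHS = (1 · 4)² = 16
RHS = 1² · 4 = 4

LHS ≠ RHS, so the equation does not hold here.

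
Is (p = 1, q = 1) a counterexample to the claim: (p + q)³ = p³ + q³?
Yes

Substituting p = 1, q = 1:
LHS = (1 + 1)³ = 8
RHS = 1³ + 1³ = 2

Since LHS ≠ RHS, this pair disproves the claim.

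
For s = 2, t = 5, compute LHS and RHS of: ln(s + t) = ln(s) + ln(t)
LHS = ln(2 + 5) = ln(7) ≈ 1.946
RHS = ln(2) + ln(5) ≈ 2.303

LHS ≠ RHS (they differ by about 0.3567), so the equation does not hold here.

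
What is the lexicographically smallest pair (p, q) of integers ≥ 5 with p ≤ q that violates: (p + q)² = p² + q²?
(p, q) = (5, 5)

Substituting (5, 5) into the claim:
LHS = (5 + 5)² = 100
RHS = 5² + 5² = 50

Since LHS ≠ RHS, this pair disproves the claim, and no lexicographically smaller pair (p ≤ q, integers ≥ 5) does.

For instance (6, 8) is also a counterexample (LHS = 196, RHS = 100), but it's lexicographically larger.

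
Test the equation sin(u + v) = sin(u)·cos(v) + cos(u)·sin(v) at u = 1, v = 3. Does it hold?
Substituting u = 1, v = 3:

LHS = sin(1 + 3) = sin(4) ≈ -0.7568
RHS = sin(1)·cos(3) + cos(1)·sin(3) = sin(1)·cos(3) + sin(3)·cos(1) ≈ -0.7568

LHS = RHS, so the equation holds at this point.

Answer: Holds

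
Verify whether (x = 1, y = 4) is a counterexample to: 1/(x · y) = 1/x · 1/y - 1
Yes

Substituting x = 1, y = 4:
LHS = 1/(1 · 4) = 1/4
RHS = 1/1 · 1/4 - 1 = -3/4

Since LHS ≠ RHS, this pair disproves the claim.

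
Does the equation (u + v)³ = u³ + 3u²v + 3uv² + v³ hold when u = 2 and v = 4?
Substituting u = 2, v = 4:

LHS = (2 + 4)³ = 216
RHS = 2³ + 3·2²·4 + 3·2·4² + 4³ = 216

LHS = RHS, so the equation holds at this point.

Answer: Holds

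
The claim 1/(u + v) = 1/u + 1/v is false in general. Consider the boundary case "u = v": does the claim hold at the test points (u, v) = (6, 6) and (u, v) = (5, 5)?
At (6, 6): LHS = 1/12 ≠ RHS = 1/3
At (5, 5): LHS = 1/10 ≠ RHS = 2/5

Answer: No, fails at both test points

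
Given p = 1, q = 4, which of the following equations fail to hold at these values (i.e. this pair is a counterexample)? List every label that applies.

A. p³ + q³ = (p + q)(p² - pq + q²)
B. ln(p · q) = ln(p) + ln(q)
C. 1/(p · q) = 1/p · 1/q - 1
Evaluating each claim at the given values:
A. LHS = 65, RHS = 65 → holds here (LHS = RHS)
B. LHS = ln(4) ≈ 1.386, RHS = ln(4) ≈ 1.386 → holds here (LHS = RHS)
C. LHS = 1/4, RHS = -3/4 → fails here (LHS ≠ RHS)

Answer: C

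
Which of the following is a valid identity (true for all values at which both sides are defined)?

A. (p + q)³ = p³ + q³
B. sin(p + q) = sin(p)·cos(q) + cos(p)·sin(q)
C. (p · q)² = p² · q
A: fails at (3, 7) — LHS = 1000, RHS = 370.
B: holds — e.g. at (3, 3), both sides equal sin(6) ≈ -0.2794.
C: fails at (4, 4) — LHS = 256, RHS = 64.

Answer: B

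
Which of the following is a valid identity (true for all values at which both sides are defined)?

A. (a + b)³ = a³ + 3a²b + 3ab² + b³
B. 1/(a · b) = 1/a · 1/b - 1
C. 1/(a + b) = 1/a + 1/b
A: holds — e.g. at (4, 5), both sides equal 729.
B: fails at (2, 4) — LHS = 1/8, RHS = -7/8.
C: fails at (4, 5) — LHS = 1/9, RHS = 9/20.

Answer: A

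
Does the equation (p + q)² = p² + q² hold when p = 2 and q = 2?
Fails

Substituting p = 2, q = 2:

LHS = (2 + 2)² = 16
RHS = 2² + 2² = 8

LHS ≠ RHS, so the equation does not hold at this point.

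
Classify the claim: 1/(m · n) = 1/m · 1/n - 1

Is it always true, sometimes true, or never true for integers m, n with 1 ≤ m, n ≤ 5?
Never true

The claim fails for every pair in the range. For instance at (m, n) = (2, 4): LHS = 1/8, RHS = -7/8.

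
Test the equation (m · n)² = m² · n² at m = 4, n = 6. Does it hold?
Substituting m = 4, n = 6:

LHS = (4 · 6)² = 576
RHS = 4² · 6² = 576

LHS = RHS, so the equation holds at this point.

Answer: Holds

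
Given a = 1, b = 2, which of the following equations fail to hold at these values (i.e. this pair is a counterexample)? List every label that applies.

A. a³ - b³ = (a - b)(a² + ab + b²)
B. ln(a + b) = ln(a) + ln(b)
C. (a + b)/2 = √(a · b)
Evaluating each claim at the given values:
A. LHS = -7, RHS = -7 → holds here (LHS = RHS)
B. LHS = ln(3) ≈ 1.099, RHS = ln(2) ≈ 0.6931 → fails here (LHS ≠ RHS)
C. LHS = 3/2, RHS = √(2) ≈ 1.414 → fails here (LHS ≠ RHS)

Answer: B, C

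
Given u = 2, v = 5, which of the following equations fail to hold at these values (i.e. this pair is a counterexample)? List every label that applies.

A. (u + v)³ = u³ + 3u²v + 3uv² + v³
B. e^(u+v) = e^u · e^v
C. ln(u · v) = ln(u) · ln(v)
C

Evaluating each claim at the given values:
A. LHS = 343, RHS = 343 → holds here (LHS = RHS)
B. LHS = e^7 ≈ 1097, RHS = e^7 ≈ 1097 → holds here (LHS = RHS)
C. LHS = ln(10) ≈ 2.303, RHS = ln(2)·ln(5) ≈ 1.116 → fails here (LHS ≠ RHS)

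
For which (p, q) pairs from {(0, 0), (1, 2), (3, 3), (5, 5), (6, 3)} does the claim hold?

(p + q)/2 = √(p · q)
(0, 0), (3, 3), (5, 5)

Testing each pair:
(0, 0): LHS = 0, RHS = 0 → holds
(1, 2): LHS = 3/2, RHS = √(2) ≈ 1.414 → fails
(3, 3): LHS = 3, RHS = 3 → holds
(5, 5): LHS = 5, RHS = 5 → holds
(6, 3): LHS = 9/2, RHS = 3·√(2) ≈ 4.243 → fails

3 of 5 pairs satisfy the claim.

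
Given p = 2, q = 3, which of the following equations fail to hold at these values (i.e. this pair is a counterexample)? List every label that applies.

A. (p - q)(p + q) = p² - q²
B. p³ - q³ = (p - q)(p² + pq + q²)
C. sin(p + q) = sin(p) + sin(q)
Evaluating each claim at the given values:
A. LHS = -5, RHS = -5 → holds here (LHS = RHS)
B. LHS = -19, RHS = -19 → holds here (LHS = RHS)
C. LHS = sin(5) ≈ -0.9589, RHS = sin(3) + sin(2) ≈ 1.05 → fails here (LHS ≠ RHS)

Answer: C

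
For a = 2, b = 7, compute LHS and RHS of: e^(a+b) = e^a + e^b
LHS = e^(2+7) = e^9 ≈ 8103
RHS = e^2 + e^7 ≈ 1104

LHS ≠ RHS (they differ by about 6999), so the equation does not hold here.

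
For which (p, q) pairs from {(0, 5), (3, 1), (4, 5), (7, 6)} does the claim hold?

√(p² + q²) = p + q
Testing each pair:
(0, 5): LHS = 5, RHS = 5 → holds
(3, 1): LHS = √(10) ≈ 3.162, RHS = 4 → fails
(4, 5): LHS = √(41) ≈ 6.403, RHS = 9 → fails
(7, 6): LHS = √(85) ≈ 9.22, RHS = 13 → fails

1 of 4 pairs satisfies the claim.

Answer: (0, 5)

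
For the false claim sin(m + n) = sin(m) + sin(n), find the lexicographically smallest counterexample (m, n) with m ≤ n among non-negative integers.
At (0, 4): both sides equal sin(4) ≈ -0.7568, so it holds there.
At (0, 6): both sides equal sin(6) ≈ -0.2794, so it holds there.

Substituting (1, 1) into the claim:
LHS = sin(1 + 1) = sin(2) ≈ 0.9093
RHS = sin(1) + sin(1) = 2·sin(1) ≈ 1.683

Since LHS ≠ RHS, this pair disproves the claim, and no lexicographically smaller pair (m ≤ n, non-negative integers) does.

For instance (1, 7) is also a counterexample (LHS = sin(8) ≈ 0.9894, RHS = sin(7) + sin(1) ≈ 1.498), but it's lexicographically larger.

Answer: (m, n) = (1, 1)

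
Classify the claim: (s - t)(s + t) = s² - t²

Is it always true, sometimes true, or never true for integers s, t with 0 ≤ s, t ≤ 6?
The identity holds for every pair in the range. For instance at (s, t) = (4, 2): both sides equal 12.

Answer: Always true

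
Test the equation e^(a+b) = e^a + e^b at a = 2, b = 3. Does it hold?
Substituting a = 2, b = 3:

LHS = e^(2+3) = e^5 ≈ 148.4
RHS = e^2 + e^3 ≈ 27.47

LHS ≠ RHS, so the equation does not hold at this point.

Answer: Fails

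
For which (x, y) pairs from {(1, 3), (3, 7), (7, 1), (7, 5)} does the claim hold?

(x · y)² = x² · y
(7, 1)

Testing each pair:
(1, 3): LHS = 9, RHS = 3 → fails
(3, 7): LHS = 441, RHS = 63 → fails
(7, 1): LHS = 49, RHS = 49 → holds
(7, 5): LHS = 1225, RHS = 245 → fails

1 of 4 pairs satisfies the claim.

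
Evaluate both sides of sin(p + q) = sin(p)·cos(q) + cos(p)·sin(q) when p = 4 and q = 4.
LHS = sin(4 + 4) = sin(8) ≈ 0.9894
RHS = sin(4)·cos(4) + cos(4)·sin(4) = 2·sin(4)·cos(4) ≈ 0.9894

LHS = RHS: the two sides agree.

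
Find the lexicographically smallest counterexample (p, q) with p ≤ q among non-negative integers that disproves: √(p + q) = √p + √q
(p, q) = (1, 1)

At (0, 2): both sides equal √(2) ≈ 1.414, so it holds there.

Substituting (1, 1) into the claim:
LHS = √(1 + 1) = √(2) ≈ 1.414
RHS = √1 + √1 = 2

Since LHS ≠ RHS, this pair disproves the claim, and no lexicographically smaller pair (p ≤ q, non-negative integers) does.

For instance (1, 4) is also a counterexample (LHS = √(5) ≈ 2.236, RHS = 3), but it's lexicographically larger.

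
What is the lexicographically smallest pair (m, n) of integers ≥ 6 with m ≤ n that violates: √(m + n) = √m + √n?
(m, n) = (6, 6)

Substituting (6, 6) into the claim:
LHS = √(6 + 6) = 2·√(3) ≈ 3.464
RHS = √6 + √6 = 2·√(6) ≈ 4.899

Since LHS ≠ RHS, this pair disproves the claim, and no lexicographically smaller pair (m ≤ n, integers ≥ 6) does.

For instance (8, 9) is also a counterexample (LHS = √(17) ≈ 4.123, RHS = 2·√(2) + 3 ≈ 5.828), but it's lexicographically larger.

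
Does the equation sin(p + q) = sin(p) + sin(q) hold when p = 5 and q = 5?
Fails

Substituting p = 5, q = 5:

LHS = sin(5 + 5) = sin(10) ≈ -0.544
RHS = sin(5) + sin(5) = 2·sin(5) ≈ -1.918

LHS ≠ RHS, so the equation does not hold at this point.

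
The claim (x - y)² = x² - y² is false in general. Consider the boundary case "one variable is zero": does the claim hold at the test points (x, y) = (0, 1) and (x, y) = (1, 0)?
At (0, 1): LHS = 1 ≠ RHS = -1
At (1, 0): LHS = 1, RHS = 1 → equal

Answer: Only at (1, 0)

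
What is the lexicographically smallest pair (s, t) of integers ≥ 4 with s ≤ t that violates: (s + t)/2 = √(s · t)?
At (4, 4): both sides equal 4, so it holds there.

Substituting (4, 5) into the claim:
LHS = (4 + 5)/2 = 9/2
RHS = √(4 · 5) = 2·√(5) ≈ 4.472

Since LHS ≠ RHS, this pair disproves the claim, and no lexicographically smaller pair (s ≤ t, integers ≥ 4) does.

For instance (8, 10) is also a counterexample (LHS = 9, RHS = 4·√(5) ≈ 8.944), but it's lexicographically larger.

Answer: (s, t) = (4, 5)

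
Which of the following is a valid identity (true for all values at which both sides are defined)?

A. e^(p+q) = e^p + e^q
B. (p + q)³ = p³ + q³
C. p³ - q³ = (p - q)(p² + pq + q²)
A: fails at (3, 4) — LHS = e^7 ≈ 1097, RHS = e^3 + e^4 ≈ 74.68.
B: fails at (3, 7) — LHS = 1000, RHS = 370.
C: holds — e.g. at (5, 8), both sides equal -387.

Answer: C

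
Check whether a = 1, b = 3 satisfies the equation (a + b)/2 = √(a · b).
Fails

Substituting a = 1, b = 3:

LHS = (1 + 3)/2 = 2
RHS = √(1 · 3) = √(3) ≈ 1.732

LHS ≠ RHS, so the equation does not hold at this point.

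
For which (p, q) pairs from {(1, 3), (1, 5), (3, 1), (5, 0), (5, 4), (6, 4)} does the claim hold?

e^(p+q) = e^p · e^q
All pairs

Testing each pair:
(1, 3): LHS = e^4 ≈ 54.6, RHS = e^4 ≈ 54.6 → holds
(1, 5): LHS = e^6 ≈ 403.4, RHS = e^6 ≈ 403.4 → holds
(3, 1): LHS = e^4 ≈ 54.6, RHS = e^4 ≈ 54.6 → holds
(5, 0): LHS = e^5 ≈ 148.4, RHS = e^5 ≈ 148.4 → holds
(5, 4): LHS = e^9 ≈ 8103, RHS = e^9 ≈ 8103 → holds
(6, 4): LHS = e^10 ≈ 22026.5, RHS = e^10 ≈ 22026.5 → holds

Every pair satisfies the claim.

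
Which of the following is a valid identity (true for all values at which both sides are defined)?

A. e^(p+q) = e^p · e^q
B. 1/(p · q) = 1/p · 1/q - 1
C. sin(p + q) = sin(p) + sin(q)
A: holds — e.g. at (1, 4), both sides equal e^5 ≈ 148.4.
B: fails at (3, 3) — LHS = 1/9, RHS = -8/9.
C: fails at (1, 5) — LHS = sin(6) ≈ -0.2794, RHS = sin(5) + sin(1) ≈ -0.1175.

Answer: A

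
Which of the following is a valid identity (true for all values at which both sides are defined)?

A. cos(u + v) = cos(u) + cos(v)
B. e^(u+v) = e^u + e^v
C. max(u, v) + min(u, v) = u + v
C

A: fails at (2, 3) — LHS = cos(5) ≈ 0.2837, RHS = cos(3) + cos(2) ≈ -1.406.
B: fails at (4, 4) — LHS = e^8 ≈ 2981, RHS = 2·e^4 ≈ 109.2.
C: holds — e.g. at (3, 5), both sides equal 8.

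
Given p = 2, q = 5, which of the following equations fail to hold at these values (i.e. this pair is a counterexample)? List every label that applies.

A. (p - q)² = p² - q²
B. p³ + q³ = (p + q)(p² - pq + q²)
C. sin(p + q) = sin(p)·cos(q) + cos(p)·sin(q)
A

Evaluating each claim at the given values:
A. LHS = 9, RHS = -21 → fails here (LHS ≠ RHS)
B. LHS = 133, RHS = 133 → holds here (LHS = RHS)
C. LHS = sin(7) ≈ 0.657, RHS = sin(2)·cos(5) + sin(5)·cos(2) ≈ 0.657 → holds here (LHS = RHS)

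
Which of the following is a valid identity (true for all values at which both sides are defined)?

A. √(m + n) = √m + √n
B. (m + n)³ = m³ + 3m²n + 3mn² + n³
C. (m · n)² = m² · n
A: fails at (2, 3) — LHS = √(5) ≈ 2.236, RHS = √(2) + √(3) ≈ 3.146.
B: holds — e.g. at (4, 6), both sides equal 1000.
C: fails at (2, 5) — LHS = 100, RHS = 20.

Answer: B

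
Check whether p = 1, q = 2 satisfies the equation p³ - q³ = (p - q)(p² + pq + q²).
Substituting p = 1, q = 2:

LHS = 1³ - 2³ = -7
RHS = (1 - 2)(1² + 1·2 + 2²) = -7

LHS = RHS, so the equation holds at this point.

Answer: Holds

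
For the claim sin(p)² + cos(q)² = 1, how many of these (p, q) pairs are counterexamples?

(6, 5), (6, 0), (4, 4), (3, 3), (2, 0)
Testing each pair:
(6, 5): LHS = sin(6)² + cos(5)² ≈ 0.1585, RHS = 1 → counterexample
(6, 0): LHS = sin(6)² + 1 ≈ 1.078, RHS = 1 → counterexample
(4, 4): LHS = cos(4)² + sin(4)² = 1, RHS = 1 → satisfies claim
(3, 3): LHS = sin(3)² + cos(3)² = 1, RHS = 1 → satisfies claim
(2, 0): LHS = sin(2)² + 1 ≈ 1.827, RHS = 1 → counterexample

That makes 3 counterexamples.

Answer: 3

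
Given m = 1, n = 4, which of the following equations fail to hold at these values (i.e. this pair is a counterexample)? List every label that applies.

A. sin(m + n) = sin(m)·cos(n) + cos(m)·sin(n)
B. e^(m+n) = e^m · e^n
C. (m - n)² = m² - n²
Evaluating each claim at the given values:
A. LHS = sin(5) ≈ -0.9589, RHS = sin(1)·cos(4) + sin(4)·cos(1) ≈ -0.9589 → holds here (LHS = RHS)
B. LHS = e^5 ≈ 148.4, RHS = e^5 ≈ 148.4 → holds here (LHS = RHS)
C. LHS = 9, RHS = -15 → fails here (LHS ≠ RHS)

Answer: C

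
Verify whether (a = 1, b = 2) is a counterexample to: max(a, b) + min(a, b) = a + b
No

Substituting a = 1, b = 2:
LHS = max(1, 2) + min(1, 2) = 3
RHS = 1 + 2 = 3

The sides agree, so this pair does not disprove the claim.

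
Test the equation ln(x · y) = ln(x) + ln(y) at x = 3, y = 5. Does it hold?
Holds

Substituting x = 3, y = 5:

LHS = ln(3 · 5) = ln(15) ≈ 2.708
RHS = ln(3) + ln(5) ≈ 2.708

LHS = RHS, so the equation holds at this point.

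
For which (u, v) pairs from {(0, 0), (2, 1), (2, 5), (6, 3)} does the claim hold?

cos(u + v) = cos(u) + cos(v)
Testing each pair:
(0, 0): LHS = 1, RHS = 2 → fails
(2, 1): LHS = cos(3) ≈ -0.99, RHS = cos(2) + cos(1) ≈ 0.1242 → fails
(2, 5): LHS = cos(7) ≈ 0.7539, RHS = cos(2) + cos(5) ≈ -0.1325 → fails
(6, 3): LHS = cos(9) ≈ -0.9111, RHS = cos(3) + cos(6) ≈ -0.02982 → fails

No pair satisfies the claim.

Answer: None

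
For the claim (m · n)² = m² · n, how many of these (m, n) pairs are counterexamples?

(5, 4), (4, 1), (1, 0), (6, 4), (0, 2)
Testing each pair:
(5, 4): LHS = 400, RHS = 100 → counterexample
(4, 1): LHS = 16, RHS = 16 → satisfies claim
(1, 0): LHS = 0, RHS = 0 → satisfies claim
(6, 4): LHS = 576, RHS = 144 → counterexample
(0, 2): LHS = 0, RHS = 0 → satisfies claim

That makes 2 counterexamples.

Answer: 2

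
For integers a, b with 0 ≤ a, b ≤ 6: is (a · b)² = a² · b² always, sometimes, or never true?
The identity holds for every pair in the range. For instance at (a, b) = (3, 2): both sides equal 36.

Answer: Always true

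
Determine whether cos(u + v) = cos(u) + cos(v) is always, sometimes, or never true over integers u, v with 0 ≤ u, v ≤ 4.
The claim fails for every pair in the range. For instance at (u, v) = (4, 4): LHS = cos(8) ≈ -0.1455, RHS = 2·cos(4) ≈ -1.307.

Answer: Never true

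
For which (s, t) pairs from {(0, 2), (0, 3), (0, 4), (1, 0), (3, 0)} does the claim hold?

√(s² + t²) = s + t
All pairs

Testing each pair:
(0, 2): LHS = 2, RHS = 2 → holds
(0, 3): LHS = 3, RHS = 3 → holds
(0, 4): LHS = 4, RHS = 4 → holds
(1, 0): LHS = 1, RHS = 1 → holds
(3, 0): LHS = 3, RHS = 3 → holds

Every pair satisfies the claim.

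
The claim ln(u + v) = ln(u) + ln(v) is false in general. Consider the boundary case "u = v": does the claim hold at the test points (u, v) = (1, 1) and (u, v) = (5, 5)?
No, fails at both test points

At (1, 1): LHS = ln(2) ≈ 0.6931 ≠ RHS = 0
At (5, 5): LHS = ln(10) ≈ 2.303 ≠ RHS = 2·ln(5) ≈ 3.219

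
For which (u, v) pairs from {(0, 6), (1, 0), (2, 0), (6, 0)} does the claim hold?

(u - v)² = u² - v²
(1, 0), (2, 0), (6, 0)

Testing each pair:
(0, 6): LHS = 36, RHS = -36 → fails
(1, 0): LHS = 1, RHS = 1 → holds
(2, 0): LHS = 4, RHS = 4 → holds
(6, 0): LHS = 36, RHS = 36 → holds

3 of 4 pairs satisfy the claim.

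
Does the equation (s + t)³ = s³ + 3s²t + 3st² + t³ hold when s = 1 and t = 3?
Holds

Substituting s = 1, t = 3:

LHS = (1 + 3)³ = 64
RHS = 1³ + 3·1²·3 + 3·1·3² + 3³ = 64

LHS = RHS, so the equation holds at this point.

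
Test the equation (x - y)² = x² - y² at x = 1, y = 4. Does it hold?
Substituting x = 1, y = 4:

LHS = (1 - 4)² = 9
RHS = 1² - 4² = -15

LHS ≠ RHS, so the equation does not hold at this point.

Answer: Fails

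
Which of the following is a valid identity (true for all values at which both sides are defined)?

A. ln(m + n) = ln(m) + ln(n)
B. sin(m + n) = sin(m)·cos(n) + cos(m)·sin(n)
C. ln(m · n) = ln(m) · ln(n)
B

A: fails at (2, 4) — LHS = ln(6) ≈ 1.792, RHS = ln(2) + ln(4) ≈ 2.079.
B: holds — e.g. at (1, 4), both sides equal sin(5) ≈ -0.9589.
C: fails at (5, 5) — LHS = ln(25) ≈ 3.219, RHS = ln(5)² ≈ 2.59.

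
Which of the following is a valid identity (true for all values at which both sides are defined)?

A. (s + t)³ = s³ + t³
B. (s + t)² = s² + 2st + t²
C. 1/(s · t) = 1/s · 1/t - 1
B

A: fails at (3, 3) — LHS = 216, RHS = 54.
B: holds — e.g. at (2, 7), both sides equal 81.
C: fails at (2, 7) — LHS = 1/14, RHS = -13/14.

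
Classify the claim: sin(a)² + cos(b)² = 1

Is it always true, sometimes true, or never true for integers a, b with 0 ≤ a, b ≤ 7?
It holds at (a, b) = (7, 7) (both sides equal 1), but fails at (a, b) = (2, 6) (LHS = sin(2)² + cos(6)² ≈ 1.749, RHS = 1).

Answer: Sometimes true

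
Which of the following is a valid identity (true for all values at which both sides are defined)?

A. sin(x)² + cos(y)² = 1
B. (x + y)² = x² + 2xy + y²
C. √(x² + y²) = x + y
B

A: fails at (2, 5) — LHS = cos(5)² + sin(2)² ≈ 0.9073, RHS = 1.
B: holds — e.g. at (5, 8), both sides equal 169.
C: fails at (4, 5) — LHS = √(41) ≈ 6.403, RHS = 9.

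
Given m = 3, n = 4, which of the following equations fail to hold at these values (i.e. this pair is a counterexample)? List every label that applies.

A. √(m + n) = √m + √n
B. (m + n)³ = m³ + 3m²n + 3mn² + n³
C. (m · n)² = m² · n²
Evaluating each claim at the given values:
A. LHS = √(7) ≈ 2.646, RHS = √(3) + 2 ≈ 3.732 → fails here (LHS ≠ RHS)
B. LHS = 343, RHS = 343 → holds here (LHS = RHS)
C. LHS = 144, RHS = 144 → holds here (LHS = RHS)

Answer: A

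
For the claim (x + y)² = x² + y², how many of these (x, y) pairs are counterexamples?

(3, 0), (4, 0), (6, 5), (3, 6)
Testing each pair:
(3, 0): LHS = 9, RHS = 9 → satisfies claim
(4, 0): LHS = 16, RHS = 16 → satisfies claim
(6, 5): LHS = 121, RHS = 61 → counterexample
(3, 6): LHS = 81, RHS = 45 → counterexample

That makes 2 counterexamples.

Answer: 2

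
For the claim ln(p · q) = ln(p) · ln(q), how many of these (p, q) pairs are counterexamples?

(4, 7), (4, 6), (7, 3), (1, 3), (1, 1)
4

Testing each pair:
(4, 7): LHS = ln(28) ≈ 3.332, RHS = ln(4)·ln(7) ≈ 2.698 → counterexample
(4, 6): LHS = ln(24) ≈ 3.178, RHS = ln(4)·ln(6) ≈ 2.484 → counterexample
(7, 3): LHS = ln(21) ≈ 3.045, RHS = ln(3)·ln(7) ≈ 2.138 → counterexample
(1, 3): LHS = ln(3) ≈ 1.099, RHS = 0 → counterexample
(1, 1): LHS = 0, RHS = 0 → satisfies claim

That makes 4 counterexamples.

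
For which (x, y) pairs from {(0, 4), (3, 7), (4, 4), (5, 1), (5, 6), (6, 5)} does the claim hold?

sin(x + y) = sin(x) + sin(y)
Testing each pair:
(0, 4): LHS = sin(4) ≈ -0.7568, RHS = sin(4) ≈ -0.7568 → holds
(3, 7): LHS = sin(10) ≈ -0.544, RHS = sin(3) + sin(7) ≈ 0.7981 → fails
(4, 4): LHS = sin(8) ≈ 0.9894, RHS = 2·sin(4) ≈ -1.514 → fails
(5, 1): LHS = sin(6) ≈ -0.2794, RHS = sin(5) + sin(1) ≈ -0.1175 → fails
(5, 6): LHS = sin(11) ≈ -1, RHS = sin(5) + sin(6) ≈ -1.238 → fails
(6, 5): LHS = sin(11) ≈ -1, RHS = sin(5) + sin(6) ≈ -1.238 → fails

1 of 6 pairs satisfies the claim.

Answer: (0, 4)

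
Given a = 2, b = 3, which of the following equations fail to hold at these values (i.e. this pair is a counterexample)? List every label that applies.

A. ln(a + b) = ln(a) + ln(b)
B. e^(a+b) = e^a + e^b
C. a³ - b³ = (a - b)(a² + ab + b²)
A, B

Evaluating each claim at the given values:
A. LHS = ln(5) ≈ 1.609, RHS = ln(2) + ln(3) ≈ 1.792 → fails here (LHS ≠ RHS)
B. LHS = e^5 ≈ 148.4, RHS = e^2 + e^3 ≈ 27.47 → fails here (LHS ≠ RHS)
C. LHS = -19, RHS = -19 → holds here (LHS = RHS)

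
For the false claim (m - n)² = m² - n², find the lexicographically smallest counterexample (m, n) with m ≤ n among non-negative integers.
Substituting (0, 1) into the claim:
LHS = (0 - 1)² = 1
RHS = 0² - 1² = -1

Since LHS ≠ RHS, this pair disproves the claim, and no lexicographically smaller pair (m ≤ n, non-negative integers) does.

For instance (3, 4) is also a counterexample (LHS = 1, RHS = -7), but it's lexicographically larger.

Answer: (m, n) = (0, 1)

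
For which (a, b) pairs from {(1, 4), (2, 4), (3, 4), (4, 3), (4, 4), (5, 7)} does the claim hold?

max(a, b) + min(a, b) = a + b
Testing each pair:
(1, 4): LHS = 5, RHS = 5 → holds
(2, 4): LHS = 6, RHS = 6 → holds
(3, 4): LHS = 7, RHS = 7 → holds
(4, 3): LHS = 7, RHS = 7 → holds
(4, 4): LHS = 8, RHS = 8 → holds
(5, 7): LHS = 12, RHS = 12 → holds

Every pair satisfies the claim.

Answer: All pairs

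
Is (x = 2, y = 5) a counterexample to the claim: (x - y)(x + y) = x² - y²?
No

Substituting x = 2, y = 5:
LHS = (2 - 5)(2 + 5) = -21
RHS = 2² - 5² = -21

The sides agree, so this pair does not disprove the claim.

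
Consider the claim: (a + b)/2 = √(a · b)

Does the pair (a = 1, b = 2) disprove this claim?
Yes

Substituting a = 1, b = 2:
LHS = (1 + 2)/2 = 3/2
RHS = √(1 · 2) = √(2) ≈ 1.414

Since LHS ≠ RHS, this pair disproves the claim.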